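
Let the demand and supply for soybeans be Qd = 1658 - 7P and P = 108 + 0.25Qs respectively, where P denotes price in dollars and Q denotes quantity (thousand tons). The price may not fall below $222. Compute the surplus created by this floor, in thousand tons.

Rearranging supply gives Qs = 4P - 432. Setting quantity demanded equal to quantity supplied, 1658 - 7P = 4P - 432, gives P* = 190 and Q* = 328.
Because the floor (222) lies above the market-clearing price, it is binding.
At P = 222: Qd = 1658 - 7·222 = 104 and Qs = 4·222 - 432 = 456.
Surplus = Qs - Qd = 456 - 104 = 352.

352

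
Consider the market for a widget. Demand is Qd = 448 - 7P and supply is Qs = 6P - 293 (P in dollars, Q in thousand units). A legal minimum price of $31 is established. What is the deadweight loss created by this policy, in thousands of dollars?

Equilibrium: 448 - 7P = 6P - 293, so 741 = 13P and P* = 57, Q* = 49.
Since 31 is below P* = 57, the floor does not bind and the free-market outcome prevails.
Since the control does not bind, no trades are prevented and deadweight loss is zero.

0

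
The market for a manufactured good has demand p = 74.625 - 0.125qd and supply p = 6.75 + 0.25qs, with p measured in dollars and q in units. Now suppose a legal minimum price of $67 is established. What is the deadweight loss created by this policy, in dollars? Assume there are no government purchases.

2700

Rearranging demand gives qd = 597 - 8p; rearranging supply gives qs = 4p - 27. Equilibrium: 597 - 8p = 4p - 27, so 624 = 12p and p* = 52, q* = 181.
Since 67 > 52, the floor is binding.
At p = 67: qd = 597 - 8·67 = 61 and qs = 4·67 - 27 = 241.
Quantity traded falls to 61. At q = 61 the demand price is (597 - 61)/8 = 67 and the supply price is (27 + 61)/4 = 22.
Deadweight loss = ½ · (67 - 22) · (181 - 61) = ½ · 45 · 120 = 2700.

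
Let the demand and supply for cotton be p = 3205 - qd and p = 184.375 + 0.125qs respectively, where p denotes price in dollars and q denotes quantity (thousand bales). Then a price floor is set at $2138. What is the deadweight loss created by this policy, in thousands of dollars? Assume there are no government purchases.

Rearranging demand gives qd = 3205 - p; rearranging supply gives qs = 8p - 1475. Setting quantity demanded equal to quantity supplied, 3205 - p = 8p - 1475, gives p* = 520 and q* = 2685.
The floor of 2138 is above the equilibrium price 520, so it binds.
At p = 2138: qd = 3205 - 2138 = 1067 and qs = 8·2138 - 1475 = 15629.
Quantity traded falls to 1067. At q = 1067 the demand price is 3205 - 1067 = 2138 and the supply price is (1475 + 1067)/8 = 317.75.
Deadweight loss = ½ · (2138 - 317.75) · (2685 - 1067) = ½ · 1820.25 · 1618 = 1472582.25.

1472582.25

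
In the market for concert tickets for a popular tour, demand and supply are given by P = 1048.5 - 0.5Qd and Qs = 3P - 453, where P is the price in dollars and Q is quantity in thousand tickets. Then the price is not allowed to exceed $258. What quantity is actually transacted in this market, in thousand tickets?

Rearranging demand gives Qd = 2097 - 2P. In a free market, 2097 - 2P = 3P - 453 gives the equilibrium P* = 510, Q* = 1077.
Since 258 < 510, the ceiling is binding.
At P = 258: Qd = 2097 - 2·258 = 1581 and Qs = 3·258 - 453 = 321.
The quantity actually transacted is the short side, supply: 321.

321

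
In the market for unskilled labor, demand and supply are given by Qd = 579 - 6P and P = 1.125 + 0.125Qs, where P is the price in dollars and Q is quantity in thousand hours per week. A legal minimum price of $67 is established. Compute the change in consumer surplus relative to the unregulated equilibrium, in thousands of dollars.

-6300

Rearranging supply gives Qs = 8P - 9. In a free market, 579 - 6P = 8P - 9 gives the equilibrium P* = 42, Q* = 327.
Since 67 > 42, the floor is binding.
At P = 67: Qd = 579 - 6·67 = 177 and Qs = 8·67 - 9 = 527.
Consumer surplus without the control is ½ · (96.5 - 42) · 327 = 8910.75.
With the floor, consumers buy 177 units at 67, so CS = ½ · (96.5 - 67) · 177 = 2610.75.
Change in consumer surplus = 2610.75 - 8910.75 = -6300.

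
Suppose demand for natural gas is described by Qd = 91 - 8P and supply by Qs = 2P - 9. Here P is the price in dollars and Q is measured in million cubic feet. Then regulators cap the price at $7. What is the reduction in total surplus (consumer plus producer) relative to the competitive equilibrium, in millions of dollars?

Equilibrium: 91 - 8P = 2P - 9, so 100 = 10P and P* = 10, Q* = 11.
The ceiling of 7 is below the equilibrium price 10, so it binds.
At P = 7: Qd = 91 - 8·7 = 35 and Qs = 2·7 - 9 = 5.
Quantity traded falls to 5. At Q = 5 the demand price is (91 - 5)/8 = 10.75 and the supply price is (9 + 5)/2 = 7.
Deadweight loss = ½ · (10.75 - 7) · (11 - 5) = ½ · 3.75 · 6 = 11.25.

11.25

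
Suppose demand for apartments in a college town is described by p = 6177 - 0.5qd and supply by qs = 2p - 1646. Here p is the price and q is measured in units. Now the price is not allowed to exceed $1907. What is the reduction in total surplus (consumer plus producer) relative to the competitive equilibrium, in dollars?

5075298

Rearranging demand gives qd = 12354 - 2p. Without the control the market clears where 12354 - 2p = 2p - 1646, i.e. p* = 3500 and q* = 5354.
Because the ceiling (1907) lies below the market-clearing price, it is binding.
At p = 1907: qd = 12354 - 2·1907 = 8540 and qs = 2·1907 - 1646 = 2168.
Quantity traded falls to 2168. At q = 2168 the demand price is (12354 - 2168)/2 = 5093 and the supply price is (1646 + 2168)/2 = 1907.
Deadweight loss = ½ · (5093 - 1907) · (5354 - 2168) = ½ · 3186 · 3186 = 5075298.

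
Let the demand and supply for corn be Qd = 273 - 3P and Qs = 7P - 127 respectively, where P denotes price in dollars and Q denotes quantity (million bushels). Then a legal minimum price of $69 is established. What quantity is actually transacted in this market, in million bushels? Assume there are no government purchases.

66

In a free market, 273 - 3P = 7P - 127 gives the equilibrium P* = 40, Q* = 153.
Because the floor (69) lies above the market-clearing price, it is binding.
At P = 69: Qd = 273 - 3·69 = 66 and Qs = 7·69 - 127 = 356.
The quantity actually transacted is the short side, demand: 66.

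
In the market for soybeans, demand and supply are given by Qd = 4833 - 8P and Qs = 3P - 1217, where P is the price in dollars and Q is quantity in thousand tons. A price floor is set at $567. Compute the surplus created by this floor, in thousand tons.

Equilibrium: 4833 - 8P = 3P - 1217, so 6050 = 11P and P* = 550, Q* = 433.
Because the floor (567) lies above the market-clearing price, it is binding.
At P = 567: Qd = 4833 - 8·567 = 297 and Qs = 3·567 - 1217 = 484.
Surplus = Qs - Qd = 484 - 297 = 187.

187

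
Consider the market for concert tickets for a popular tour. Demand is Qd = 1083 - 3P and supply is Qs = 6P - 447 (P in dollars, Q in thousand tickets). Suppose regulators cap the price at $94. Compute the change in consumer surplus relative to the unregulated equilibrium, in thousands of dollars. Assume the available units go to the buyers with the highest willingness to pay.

-25764

Setting quantity demanded equal to quantity supplied, 1083 - 3P = 6P - 447, gives P* = 170 and Q* = 573.
The ceiling of 94 is below the equilibrium price 170, so it binds.
At P = 94: Qd = 1083 - 3·94 = 801 and Qs = 6·94 - 447 = 117.
Consumer surplus without the control is ½ · (361 - 170) · 573 = 54721.5.
With the ceiling, 117 units are sold at 94 (assume they go to the highest-value buyers). The demand price at Q = 117 is 322, so CS = ½ · [(361 - 94) + (322 - 94)] · 117 = 28957.5.
Change in consumer surplus = 28957.5 - 54721.5 = -25764.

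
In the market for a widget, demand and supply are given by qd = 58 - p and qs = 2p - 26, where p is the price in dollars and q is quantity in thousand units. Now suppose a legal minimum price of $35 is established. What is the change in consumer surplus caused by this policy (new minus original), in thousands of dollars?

Without the control the market clears where 58 - p = 2p - 26, i.e. p* = 28 and q* = 30.
The floor of 35 is above the equilibrium price 28, so it binds.
At p = 35: qd = 58 - 35 = 23 and qs = 2·35 - 26 = 44.
Consumer surplus without the control is ½ · (58 - 28) · 30 = 450.
With the floor, consumers buy 23 units at 35, so CS = ½ · (58 - 35) · 23 = 264.5.
Change in consumer surplus = 264.5 - 450 = -185.5.

-185.5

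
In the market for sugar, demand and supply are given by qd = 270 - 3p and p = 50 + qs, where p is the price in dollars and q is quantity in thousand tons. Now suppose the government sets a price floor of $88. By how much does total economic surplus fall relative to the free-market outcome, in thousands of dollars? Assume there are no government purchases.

Rearranging supply gives qs = p - 50. Equilibrium: 270 - 3p = p - 50, so 320 = 4p and p* = 80, q* = 30.
The floor of 88 is above the equilibrium price 80, so it binds.
At p = 88: qd = 270 - 3·88 = 6 and qs = 88 - 50 = 38.
Quantity traded falls to 6. At q = 6 the demand price is (270 - 6)/3 = 88 and the supply price is 50 + 6 = 56.
Deadweight loss = ½ · (88 - 56) · (30 - 6) = ½ · 32 · 24 = 384.

384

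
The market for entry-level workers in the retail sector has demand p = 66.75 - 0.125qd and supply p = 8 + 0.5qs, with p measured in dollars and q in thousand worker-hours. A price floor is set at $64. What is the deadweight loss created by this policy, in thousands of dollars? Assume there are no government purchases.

Rearranging demand gives qd = 534 - 8p; rearranging supply gives qs = 2p - 16. Without the control the market clears where 534 - 8p = 2p - 16, i.e. p* = 55 and q* = 94.
The floor of 64 is above the equilibrium price 55, so it binds.
At p = 64: qd = 534 - 8·64 = 22 and qs = 2·64 - 16 = 112.
Quantity traded falls to 22. At q = 22 the demand price is (534 - 22)/8 = 64 and the supply price is (16 + 22)/2 = 19.
Deadweight loss = ½ · (64 - 19) · (94 - 22) = ½ · 45 · 72 = 1620.

1620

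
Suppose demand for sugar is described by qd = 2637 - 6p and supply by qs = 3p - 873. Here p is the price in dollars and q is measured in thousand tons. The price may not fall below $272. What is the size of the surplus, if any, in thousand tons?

Without the control the market clears where 2637 - 6p = 3p - 873, i.e. p* = 390 and q* = 297.
The floor of 272 is below the equilibrium price 390, so it is not binding; the market clears at p* = 390, q* = 297.
Since the control does not bind, there is no surplus.

0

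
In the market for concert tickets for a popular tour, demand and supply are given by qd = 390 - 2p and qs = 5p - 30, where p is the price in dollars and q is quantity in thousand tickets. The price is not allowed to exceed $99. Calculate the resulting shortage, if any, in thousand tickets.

Without the control the market clears where 390 - 2p = 5p - 30, i.e. p* = 60 and q* = 270.
The ceiling of 99 is above the equilibrium price 60, so it is not binding; the market clears at p* = 60, q* = 270.
Since the control does not bind, there is no shortage.

0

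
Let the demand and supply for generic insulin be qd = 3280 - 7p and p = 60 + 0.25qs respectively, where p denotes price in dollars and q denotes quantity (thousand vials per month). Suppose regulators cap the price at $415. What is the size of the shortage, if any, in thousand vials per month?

0

Rearranging supply gives qs = 4p - 240. Setting quantity demanded equal to quantity supplied, 3280 - 7p = 4p - 240, gives p* = 320 and q* = 1040.
The ceiling of 415 is above the equilibrium price 320, so it is not binding; the market clears at p* = 320, q* = 1040.
Since the control does not bind, there is no shortage.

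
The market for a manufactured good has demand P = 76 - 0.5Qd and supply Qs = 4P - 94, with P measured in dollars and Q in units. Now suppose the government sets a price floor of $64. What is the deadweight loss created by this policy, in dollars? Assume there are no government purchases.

793.5

Rearranging demand gives Qd = 152 - 2P. Equilibrium: 152 - 2P = 4P - 94, so 246 = 6P and P* = 41, Q* = 70.
The floor of 64 is above the equilibrium price 41, so it binds.
At P = 64: Qd = 152 - 2·64 = 24 and Qs = 4·64 - 94 = 162.
Quantity traded falls to 24. At Q = 24 the demand price is (152 - 24)/2 = 64 and the supply price is (94 + 24)/4 = 29.5.
Deadweight loss = ½ · (64 - 29.5) · (70 - 24) = ½ · 34.5 · 46 = 793.5.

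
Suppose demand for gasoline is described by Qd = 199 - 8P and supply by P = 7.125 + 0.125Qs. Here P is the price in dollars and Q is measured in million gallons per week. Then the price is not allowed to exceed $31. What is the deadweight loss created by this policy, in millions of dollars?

0

Rearranging supply gives Qs = 8P - 57. Without the control the market clears where 199 - 8P = 8P - 57, i.e. P* = 16 and Q* = 71.
Since 31 is above P* = 16, the ceiling does not bind and the free-market outcome prevails.
Since the control does not bind, no trades are prevented and deadweight loss is zero.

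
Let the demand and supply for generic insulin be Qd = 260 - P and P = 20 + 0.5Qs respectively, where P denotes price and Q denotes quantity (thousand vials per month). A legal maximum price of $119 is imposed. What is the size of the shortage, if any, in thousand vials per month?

Rearranging supply gives Qs = 2P - 40. Equilibrium: 260 - P = 2P - 40, so 300 = 3P and P* = 100, Q* = 160.
The ceiling of 119 is above the equilibrium price 100, so it is not binding; the market clears at P* = 100, Q* = 160.
Since the control does not bind, there is no shortage.

0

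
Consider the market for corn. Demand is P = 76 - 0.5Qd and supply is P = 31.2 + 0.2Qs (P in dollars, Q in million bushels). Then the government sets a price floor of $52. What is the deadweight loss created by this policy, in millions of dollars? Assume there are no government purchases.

Rearranging demand gives Qd = 152 - 2P; rearranging supply gives Qs = 5P - 156. Equilibrium: 152 - 2P = 5P - 156, so 308 = 7P and P* = 44, Q* = 64.
Since 52 > 44, the floor is binding.
At P = 52: Qd = 152 - 2·52 = 48 and Qs = 5·52 - 156 = 104.
Quantity traded falls to 48. At Q = 48 the demand price is (152 - 48)/2 = 52 and the supply price is (156 + 48)/5 = 40.8.
Deadweight loss = ½ · (52 - 40.8) · (64 - 48) = ½ · 11.2 · 16 = 89.6.

89.6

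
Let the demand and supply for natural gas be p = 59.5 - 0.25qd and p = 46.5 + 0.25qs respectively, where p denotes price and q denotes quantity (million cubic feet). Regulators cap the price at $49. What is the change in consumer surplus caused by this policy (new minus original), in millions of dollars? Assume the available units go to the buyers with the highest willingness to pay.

Rearranging demand gives qd = 238 - 4p; rearranging supply gives qs = 4p - 186. Without the control the market clears where 238 - 4p = 4p - 186, i.e. p* = 53 and q* = 26.
Because the ceiling (49) lies below the market-clearing price, it is binding.
At p = 49: qd = 238 - 4·49 = 42 and qs = 4·49 - 186 = 10.
Consumer surplus without the control is ½ · (59.5 - 53) · 26 = 84.5.
With the ceiling, 10 units are sold at 49 (assume they go to the highest-value buyers). The demand price at q = 10 is 57, so CS = ½ · [(59.5 - 49) + (57 - 49)] · 10 = 92.5.
Change in consumer surplus = 92.5 - 84.5 = 8.

8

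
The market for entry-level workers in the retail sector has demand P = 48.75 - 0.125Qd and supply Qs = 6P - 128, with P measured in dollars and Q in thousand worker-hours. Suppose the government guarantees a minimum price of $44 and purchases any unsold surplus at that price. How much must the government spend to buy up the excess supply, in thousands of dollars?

Rearranging demand gives Qd = 390 - 8P. Without the control the market clears where 390 - 8P = 6P - 128, i.e. P* = 37 and Q* = 94.
Since 44 > 37, the floor is binding.
At P = 44: Qd = 390 - 8·44 = 38 and Qs = 6·44 - 128 = 136.
Surplus = Qs - Qd = 98.
Government expenditure = surplus × support price = 98 × 44 = 4312.

4312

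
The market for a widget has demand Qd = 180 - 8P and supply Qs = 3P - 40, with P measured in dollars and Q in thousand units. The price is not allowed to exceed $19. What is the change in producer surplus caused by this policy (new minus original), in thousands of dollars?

Without the control the market clears where 180 - 8P = 3P - 40, i.e. P* = 20 and Q* = 20.
Because the ceiling (19) lies below the market-clearing price, it is binding.
At P = 19: Qd = 180 - 8·19 = 28 and Qs = 3·19 - 40 = 17.
Producer surplus without the control is ½ · (20 - 40/3) · 20 = 200/3.
With the ceiling, producers sell 17 units at 19, so PS = ½ · (19 - 40/3) · 17 = 289/6.
Change in producer surplus = 289/6 - 200/3 = -18.5.

-18.5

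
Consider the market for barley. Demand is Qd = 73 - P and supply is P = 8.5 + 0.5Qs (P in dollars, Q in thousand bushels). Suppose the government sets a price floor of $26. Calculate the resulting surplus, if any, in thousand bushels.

Rearranging supply gives Qs = 2P - 17. Without the control the market clears where 73 - P = 2P - 17, i.e. P* = 30 and Q* = 43.
Since 26 is below P* = 30, the floor does not bind and the free-market outcome prevails.
Since the control does not bind, there is no surplus.

0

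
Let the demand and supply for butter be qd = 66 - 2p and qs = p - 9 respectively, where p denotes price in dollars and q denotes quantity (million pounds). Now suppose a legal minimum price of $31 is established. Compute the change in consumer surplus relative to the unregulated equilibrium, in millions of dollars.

-60

Setting quantity demanded equal to quantity supplied, 66 - 2p = p - 9, gives p* = 25 and q* = 16.
Since 31 > 25, the floor is binding.
At p = 31: qd = 66 - 2·31 = 4 and qs = 31 - 9 = 22.
Consumer surplus without the control is ½ · (33 - 25) · 16 = 64.
With the floor, consumers buy 4 units at 31, so CS = ½ · (33 - 31) · 4 = 4.
Change in consumer surplus = 4 - 64 = -60.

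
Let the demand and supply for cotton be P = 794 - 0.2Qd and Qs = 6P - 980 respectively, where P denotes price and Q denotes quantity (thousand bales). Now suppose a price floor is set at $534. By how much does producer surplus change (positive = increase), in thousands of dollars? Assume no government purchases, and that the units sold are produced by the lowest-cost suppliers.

Rearranging demand gives Qd = 3970 - 5P. Without the control the market clears where 3970 - 5P = 6P - 980, i.e. P* = 450 and Q* = 1720.
Because the floor (534) lies above the market-clearing price, it is binding.
At P = 534: Qd = 3970 - 5·534 = 1300 and Qs = 6·534 - 980 = 2224.
Producer surplus without the control is ½ · (450 - 490/3) · 1720 = 739600/3.
With the floor, 1300 units are sold at 534. The supply price at Q = 1300 is 380, so PS = ½ · [(534 - 490/3) + (534 - 380)] · 1300 = 1023100/3.
Change in producer surplus = 1023100/3 - 739600/3 = 94500.

94500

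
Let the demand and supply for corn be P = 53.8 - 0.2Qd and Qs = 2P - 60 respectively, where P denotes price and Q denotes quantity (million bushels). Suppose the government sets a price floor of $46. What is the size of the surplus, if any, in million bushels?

Rearranging demand gives Qd = 269 - 5P. Without the control the market clears where 269 - 5P = 2P - 60, i.e. P* = 47 and Q* = 34.
Since 46 is below P* = 47, the floor does not bind and the free-market outcome prevails.
Since the control does not bind, there is no surplus.

0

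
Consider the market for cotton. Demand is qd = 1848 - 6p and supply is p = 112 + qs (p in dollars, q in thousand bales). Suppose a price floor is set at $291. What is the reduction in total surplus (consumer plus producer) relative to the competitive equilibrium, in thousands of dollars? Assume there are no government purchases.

2541

Rearranging supply gives qs = p - 112. In a free market, 1848 - 6p = p - 112 gives the equilibrium p* = 280, q* = 168.
Because the floor (291) lies above the market-clearing price, it is binding.
At p = 291: qd = 1848 - 6·291 = 102 and qs = 291 - 112 = 179.
Quantity traded falls to 102. At q = 102 the demand price is (1848 - 102)/6 = 291 and the supply price is 112 + 102 = 214.
Deadweight loss = ½ · (291 - 214) · (168 - 102) = ½ · 77 · 66 = 2541.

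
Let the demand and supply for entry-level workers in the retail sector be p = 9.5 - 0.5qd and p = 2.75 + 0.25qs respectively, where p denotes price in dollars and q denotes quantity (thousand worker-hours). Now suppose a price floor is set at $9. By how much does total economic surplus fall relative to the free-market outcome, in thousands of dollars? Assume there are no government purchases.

24

Rearranging demand gives qd = 19 - 2p; rearranging supply gives qs = 4p - 11. Without the control the market clears where 19 - 2p = 4p - 11, i.e. p* = 5 and q* = 9.
Because the floor (9) lies above the market-clearing price, it is binding.
At p = 9: qd = 19 - 2·9 = 1 and qs = 4·9 - 11 = 25.
Quantity traded falls to 1. At q = 1 the demand price is (19 - 1)/2 = 9 and the supply price is (11 + 1)/4 = 3.
Deadweight loss = ½ · (9 - 3) · (9 - 1) = ½ · 6 · 8 = 24.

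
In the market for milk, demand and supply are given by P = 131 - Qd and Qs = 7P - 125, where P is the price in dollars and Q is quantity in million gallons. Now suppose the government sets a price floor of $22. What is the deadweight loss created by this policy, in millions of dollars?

0

Rearranging demand gives Qd = 131 - P. Equilibrium: 131 - P = 7P - 125, so 256 = 8P and P* = 32, Q* = 99.
The floor of 22 is below the equilibrium price 32, so it is not binding; the market clears at P* = 32, Q* = 99.
Since the control does not bind, no trades are prevented and deadweight loss is zero.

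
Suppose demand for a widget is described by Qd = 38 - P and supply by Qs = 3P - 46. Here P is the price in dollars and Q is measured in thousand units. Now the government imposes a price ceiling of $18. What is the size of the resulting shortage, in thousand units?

12

Setting quantity demanded equal to quantity supplied, 38 - P = 3P - 46, gives P* = 21 and Q* = 17.
Since 18 < 21, the ceiling is binding.
At P = 18: Qd = 38 - 18 = 20 and Qs = 3·18 - 46 = 8.
Shortage = Qd - Qs = 20 - 8 = 12.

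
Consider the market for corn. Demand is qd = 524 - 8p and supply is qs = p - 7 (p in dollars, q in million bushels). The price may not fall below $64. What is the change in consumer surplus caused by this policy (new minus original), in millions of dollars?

-160

Without the control the market clears where 524 - 8p = p - 7, i.e. p* = 59 and q* = 52.
The floor of 64 is above the equilibrium price 59, so it binds.
At p = 64: qd = 524 - 8·64 = 12 and qs = 64 - 7 = 57.
Consumer surplus without the control is ½ · (65.5 - 59) · 52 = 169.
With the floor, consumers buy 12 units at 64, so CS = ½ · (65.5 - 64) · 12 = 9.
Change in consumer surplus = 9 - 169 = -160.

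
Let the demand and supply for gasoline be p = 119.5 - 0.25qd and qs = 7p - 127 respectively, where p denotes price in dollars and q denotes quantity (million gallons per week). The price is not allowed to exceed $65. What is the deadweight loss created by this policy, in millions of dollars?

Rearranging demand gives qd = 478 - 4p. Setting quantity demanded equal to quantity supplied, 478 - 4p = 7p - 127, gives p* = 55 and q* = 258.
The ceiling of 65 is above the equilibrium price 55, so it is not binding; the market clears at p* = 55, q* = 258.
Since the control does not bind, no trades are prevented and deadweight loss is zero.

0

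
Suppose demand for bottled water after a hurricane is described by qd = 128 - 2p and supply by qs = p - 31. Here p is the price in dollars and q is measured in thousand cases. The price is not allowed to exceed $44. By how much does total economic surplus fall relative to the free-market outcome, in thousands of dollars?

60.75

Setting quantity demanded equal to quantity supplied, 128 - 2p = p - 31, gives p* = 53 and q* = 22.
Because the ceiling (44) lies below the market-clearing price, it is binding.
At p = 44: qd = 128 - 2·44 = 40 and qs = 44 - 31 = 13.
Quantity traded falls to 13. At q = 13 the demand price is (128 - 13)/2 = 57.5 and the supply price is 31 + 13 = 44.
Deadweight loss = ½ · (57.5 - 44) · (22 - 13) = ½ · 13.5 · 9 = 60.75.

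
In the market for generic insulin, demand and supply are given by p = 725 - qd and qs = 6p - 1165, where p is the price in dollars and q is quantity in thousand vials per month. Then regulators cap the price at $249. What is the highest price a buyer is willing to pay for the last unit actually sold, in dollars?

Rearranging demand gives qd = 725 - p. Equilibrium: 725 - p = 6p - 1165, so 1890 = 7p and p* = 270, q* = 455.
The ceiling of 249 is below the equilibrium price 270, so it binds.
At p = 249: qd = 725 - 249 = 476 and qs = 6·249 - 1165 = 329.
Only 329 units reach the market. On the demand curve, the marginal buyer's willingness to pay at q = 329 is (725 - 329) = 396.

396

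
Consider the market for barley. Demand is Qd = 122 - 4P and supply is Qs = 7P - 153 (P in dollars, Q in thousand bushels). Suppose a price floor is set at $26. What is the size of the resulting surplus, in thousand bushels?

11

Setting quantity demanded equal to quantity supplied, 122 - 4P = 7P - 153, gives P* = 25 and Q* = 22.
Since 26 > 25, the floor is binding.
At P = 26: Qd = 122 - 4·26 = 18 and Qs = 7·26 - 153 = 29.
Surplus = Qs - Qd = 29 - 18 = 11.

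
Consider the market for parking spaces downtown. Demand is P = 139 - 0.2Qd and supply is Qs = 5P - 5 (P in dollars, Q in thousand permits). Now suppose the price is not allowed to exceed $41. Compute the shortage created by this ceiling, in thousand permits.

Rearranging demand gives Qd = 695 - 5P. Without the control the market clears where 695 - 5P = 5P - 5, i.e. P* = 70 and Q* = 345.
Since 41 < 70, the ceiling is binding.
At P = 41: Qd = 695 - 5·41 = 490 and Qs = 5·41 - 5 = 200.
Shortage = Qd - Qs = 490 - 200 = 290.

290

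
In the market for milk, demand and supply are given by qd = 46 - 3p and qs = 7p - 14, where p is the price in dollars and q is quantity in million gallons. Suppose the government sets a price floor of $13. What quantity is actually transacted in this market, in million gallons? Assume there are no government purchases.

7

In a free market, 46 - 3p = 7p - 14 gives the equilibrium p* = 6, q* = 28.
Since 13 > 6, the floor is binding.
At p = 13: qd = 46 - 3·13 = 7 and qs = 7·13 - 14 = 77.
The quantity actually transacted is the short side, demand: 7.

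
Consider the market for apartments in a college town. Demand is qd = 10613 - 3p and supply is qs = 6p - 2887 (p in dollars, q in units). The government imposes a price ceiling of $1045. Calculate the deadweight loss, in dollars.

1863225

Setting quantity demanded equal to quantity supplied, 10613 - 3p = 6p - 2887, gives p* = 1500 and q* = 6113.
The ceiling of 1045 is below the equilibrium price 1500, so it binds.
At p = 1045: qd = 10613 - 3·1045 = 7478 and qs = 6·1045 - 2887 = 3383.
Quantity traded falls to 3383. At q = 3383 the demand price is (10613 - 3383)/3 = 2410 and the supply price is (2887 + 3383)/6 = 1045.
Deadweight loss = ½ · (2410 - 1045) · (6113 - 3383) = ½ · 1365 · 2730 = 1863225.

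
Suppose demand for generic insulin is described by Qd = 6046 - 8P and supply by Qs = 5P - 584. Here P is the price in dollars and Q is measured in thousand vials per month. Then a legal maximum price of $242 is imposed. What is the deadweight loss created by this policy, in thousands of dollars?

Setting quantity demanded equal to quantity supplied, 6046 - 8P = 5P - 584, gives P* = 510 and Q* = 1966.
Since 242 < 510, the ceiling is binding.
At P = 242: Qd = 6046 - 8·242 = 4110 and Qs = 5·242 - 584 = 626.
Quantity traded falls to 626. At Q = 626 the demand price is (6046 - 626)/8 = 677.5 and the supply price is (584 + 626)/5 = 242.
Deadweight loss = ½ · (677.5 - 242) · (1966 - 626) = ½ · 435.5 · 1340 = 291785.

291785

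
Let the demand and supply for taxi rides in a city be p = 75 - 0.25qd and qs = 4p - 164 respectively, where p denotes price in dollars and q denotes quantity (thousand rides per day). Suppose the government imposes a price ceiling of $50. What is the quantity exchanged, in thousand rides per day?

Rearranging demand gives qd = 300 - 4p. Without the control the market clears where 300 - 4p = 4p - 164, i.e. p* = 58 and q* = 68.
Because the ceiling (50) lies below the market-clearing price, it is binding.
At p = 50: qd = 300 - 4·50 = 100 and qs = 4·50 - 164 = 36.
The quantity actually transacted is the short side, supply: 36.

36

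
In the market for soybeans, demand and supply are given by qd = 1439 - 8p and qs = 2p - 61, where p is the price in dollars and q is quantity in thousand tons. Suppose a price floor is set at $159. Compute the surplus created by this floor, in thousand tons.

Setting quantity demanded equal to quantity supplied, 1439 - 8p = 2p - 61, gives p* = 150 and q* = 239.
Since 159 > 150, the floor is binding.
At p = 159: qd = 1439 - 8·159 = 167 and qs = 2·159 - 61 = 257.
Surplus = qs - qd = 257 - 167 = 90.

90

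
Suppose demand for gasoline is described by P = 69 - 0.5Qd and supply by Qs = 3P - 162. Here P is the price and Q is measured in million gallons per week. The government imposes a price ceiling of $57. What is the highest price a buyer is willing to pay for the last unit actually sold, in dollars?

Rearranging demand gives Qd = 138 - 2P. Without the control the market clears where 138 - 2P = 3P - 162, i.e. P* = 60 and Q* = 18.
Since 57 < 60, the ceiling is binding.
At P = 57: Qd = 138 - 2·57 = 24 and Qs = 3·57 - 162 = 9.
Only 9 units reach the market. On the demand curve, the marginal buyer's willingness to pay at Q = 9 is (138 - 9)/2 = 64.5.

64.5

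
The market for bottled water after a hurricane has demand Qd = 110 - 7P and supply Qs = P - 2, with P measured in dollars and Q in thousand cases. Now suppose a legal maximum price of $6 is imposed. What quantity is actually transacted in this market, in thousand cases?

Equilibrium: 110 - 7P = P - 2, so 112 = 8P and P* = 14, Q* = 12.
Since 6 < 14, the ceiling is binding.
At P = 6: Qd = 110 - 7·6 = 68 and Qs = 6 - 2 = 4.
The quantity actually transacted is the short side, supply: 4.

4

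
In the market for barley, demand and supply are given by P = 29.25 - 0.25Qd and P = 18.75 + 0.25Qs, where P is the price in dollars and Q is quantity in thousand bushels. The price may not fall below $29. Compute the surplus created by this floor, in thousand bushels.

Rearranging demand gives Qd = 117 - 4P; rearranging supply gives Qs = 4P - 75. In a free market, 117 - 4P = 4P - 75 gives the equilibrium P* = 24, Q* = 21.
The floor of 29 is above the equilibrium price 24, so it binds.
At P = 29: Qd = 117 - 4·29 = 1 and Qs = 4·29 - 75 = 41.
Surplus = Qs - Qd = 41 - 1 = 40.

40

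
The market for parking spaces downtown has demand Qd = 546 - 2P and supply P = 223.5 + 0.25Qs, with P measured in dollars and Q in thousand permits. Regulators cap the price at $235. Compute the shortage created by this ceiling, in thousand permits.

Rearranging supply gives Qs = 4P - 894. In a free market, 546 - 2P = 4P - 894 gives the equilibrium P* = 240, Q* = 66.
Because the ceiling (235) lies below the market-clearing price, it is binding.
At P = 235: Qd = 546 - 2·235 = 76 and Qs = 4·235 - 894 = 46.
Shortage = Qd - Qs = 76 - 46 = 30.

30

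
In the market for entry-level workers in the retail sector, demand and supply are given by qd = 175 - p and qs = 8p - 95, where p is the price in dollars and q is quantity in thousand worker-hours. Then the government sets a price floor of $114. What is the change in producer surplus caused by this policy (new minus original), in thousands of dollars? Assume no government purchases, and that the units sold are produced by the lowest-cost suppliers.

4683

Setting quantity demanded equal to quantity supplied, 175 - p = 8p - 95, gives p* = 30 and q* = 145.
The floor of 114 is above the equilibrium price 30, so it binds.
At p = 114: qd = 175 - 114 = 61 and qs = 8·114 - 95 = 817.
Producer surplus without the control is ½ · (30 - 11.875) · 145 = 1314.0625.
With the floor, 61 units are sold at 114. The supply price at q = 61 is 19.5, so PS = ½ · [(114 - 11.875) + (114 - 19.5)] · 61 = 5997.0625.
Change in producer surplus = 5997.0625 - 1314.0625 = 4683.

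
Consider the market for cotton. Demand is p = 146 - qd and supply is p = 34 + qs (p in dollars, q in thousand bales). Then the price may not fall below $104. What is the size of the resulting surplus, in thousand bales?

Rearranging demand gives qd = 146 - p; rearranging supply gives qs = p - 34. Equilibrium: 146 - p = p - 34, so 180 = 2p and p* = 90, q* = 56.
Since 104 > 90, the floor is binding.
At p = 104: qd = 146 - 104 = 42 and qs = 104 - 34 = 70.
Surplus = qs - qd = 70 - 42 = 28.

28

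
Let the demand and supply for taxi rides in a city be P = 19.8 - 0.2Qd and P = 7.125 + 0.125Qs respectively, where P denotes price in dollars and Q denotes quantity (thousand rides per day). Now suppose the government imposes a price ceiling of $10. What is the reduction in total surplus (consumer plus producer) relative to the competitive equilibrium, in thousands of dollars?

Rearranging demand gives Qd = 99 - 5P; rearranging supply gives Qs = 8P - 57. Setting quantity demanded equal to quantity supplied, 99 - 5P = 8P - 57, gives P* = 12 and Q* = 39.
The ceiling of 10 is below the equilibrium price 12, so it binds.
At P = 10: Qd = 99 - 5·10 = 49 and Qs = 8·10 - 57 = 23.
Quantity traded falls to 23. At Q = 23 the demand price is (99 - 23)/5 = 15.2 and the supply price is (57 + 23)/8 = 10.
Deadweight loss = ½ · (15.2 - 10) · (39 - 23) = ½ · 5.2 · 16 = 41.6.

41.6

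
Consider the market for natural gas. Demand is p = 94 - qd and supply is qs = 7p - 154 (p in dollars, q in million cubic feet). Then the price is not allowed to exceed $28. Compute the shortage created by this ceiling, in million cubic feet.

Rearranging demand gives qd = 94 - p. Equilibrium: 94 - p = 7p - 154, so 248 = 8p and p* = 31, q* = 63.
Because the ceiling (28) lies below the market-clearing price, it is binding.
At p = 28: qd = 94 - 28 = 66 and qs = 7·28 - 154 = 42.
Shortage = qd - qs = 66 - 42 = 24.

24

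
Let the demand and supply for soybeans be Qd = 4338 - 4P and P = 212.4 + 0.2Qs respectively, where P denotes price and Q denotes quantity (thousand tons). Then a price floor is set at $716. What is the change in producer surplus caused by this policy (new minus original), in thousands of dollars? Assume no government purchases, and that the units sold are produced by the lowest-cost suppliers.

149454.4

Rearranging supply gives Qs = 5P - 1062. Setting quantity demanded equal to quantity supplied, 4338 - 4P = 5P - 1062, gives P* = 600 and Q* = 1938.
Because the floor (716) lies above the market-clearing price, it is binding.
At P = 716: Qd = 4338 - 4·716 = 1474 and Qs = 5·716 - 1062 = 2518.
Producer surplus without the control is ½ · (600 - 212.4) · 1938 = 375584.4.
With the floor, 1474 units are sold at 716. The supply price at Q = 1474 is 507.2, so PS = ½ · [(716 - 212.4) + (716 - 507.2)] · 1474 = 525038.8.
Change in producer surplus = 525038.8 - 375584.4 = 149454.4.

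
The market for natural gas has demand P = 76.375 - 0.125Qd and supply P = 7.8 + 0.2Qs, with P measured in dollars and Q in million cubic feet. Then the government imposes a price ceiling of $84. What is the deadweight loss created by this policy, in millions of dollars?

Rearranging demand gives Qd = 611 - 8P; rearranging supply gives Qs = 5P - 39. In a free market, 611 - 8P = 5P - 39 gives the equilibrium P* = 50, Q* = 211.
Since 84 is above P* = 50, the ceiling does not bind and the free-market outcome prevails.
Since the control does not bind, no trades are prevented and deadweight loss is zero.

0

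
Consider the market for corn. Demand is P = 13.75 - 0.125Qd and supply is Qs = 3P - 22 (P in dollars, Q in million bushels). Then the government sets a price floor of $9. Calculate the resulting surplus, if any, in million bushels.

0

Rearranging demand gives Qd = 110 - 8P. Equilibrium: 110 - 8P = 3P - 22, so 132 = 11P and P* = 12, Q* = 14.
Since 9 is below P* = 12, the floor does not bind and the free-market outcome prevails.
Since the control does not bind, there is no surplus.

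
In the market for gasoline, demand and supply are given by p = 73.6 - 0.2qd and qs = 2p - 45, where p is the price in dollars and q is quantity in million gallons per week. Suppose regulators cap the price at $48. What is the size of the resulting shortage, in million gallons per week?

Rearranging demand gives qd = 368 - 5p. Without the control the market clears where 368 - 5p = 2p - 45, i.e. p* = 59 and q* = 73.
The ceiling of 48 is below the equilibrium price 59, so it binds.
At p = 48: qd = 368 - 5·48 = 128 and qs = 2·48 - 45 = 51.
Shortage = qd - qs = 128 - 51 = 77.

77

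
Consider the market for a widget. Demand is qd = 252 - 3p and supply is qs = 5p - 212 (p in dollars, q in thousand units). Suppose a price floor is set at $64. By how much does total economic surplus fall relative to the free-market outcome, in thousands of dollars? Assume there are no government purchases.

Without the control the market clears where 252 - 3p = 5p - 212, i.e. p* = 58 and q* = 78.
Since 64 > 58, the floor is binding.
At p = 64: qd = 252 - 3·64 = 60 and qs = 5·64 - 212 = 108.
Quantity traded falls to 60. At q = 60 the demand price is (252 - 60)/3 = 64 and the supply price is (212 + 60)/5 = 54.4.
Deadweight loss = ½ · (64 - 54.4) · (78 - 60) = ½ · 9.6 · 18 = 86.4.

86.4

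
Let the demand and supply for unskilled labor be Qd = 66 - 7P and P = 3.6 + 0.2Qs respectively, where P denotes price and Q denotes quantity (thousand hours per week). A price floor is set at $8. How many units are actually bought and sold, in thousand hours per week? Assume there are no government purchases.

Rearranging supply gives Qs = 5P - 18. In a free market, 66 - 7P = 5P - 18 gives the equilibrium P* = 7, Q* = 17.
The floor of 8 is above the equilibrium price 7, so it binds.
At P = 8: Qd = 66 - 7·8 = 10 and Qs = 5·8 - 18 = 22.
The quantity actually transacted is the short side, demand: 10.

10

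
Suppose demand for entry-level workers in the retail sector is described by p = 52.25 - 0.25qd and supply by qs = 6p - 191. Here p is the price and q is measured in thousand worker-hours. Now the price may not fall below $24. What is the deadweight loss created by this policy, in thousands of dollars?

0

Rearranging demand gives qd = 209 - 4p. Setting quantity demanded equal to quantity supplied, 209 - 4p = 6p - 191, gives p* = 40 and q* = 49.
Since 24 is below p* = 40, the floor does not bind and the free-market outcome prevails.
Since the control does not bind, no trades are prevented and deadweight loss is zero.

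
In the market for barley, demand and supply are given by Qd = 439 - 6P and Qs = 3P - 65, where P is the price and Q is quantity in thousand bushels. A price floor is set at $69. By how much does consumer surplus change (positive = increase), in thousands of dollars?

Setting quantity demanded equal to quantity supplied, 439 - 6P = 3P - 65, gives P* = 56 and Q* = 103.
Because the floor (69) lies above the market-clearing price, it is binding.
At P = 69: Qd = 439 - 6·69 = 25 and Qs = 3·69 - 65 = 142.
Consumer surplus without the control is ½ · (439/6 - 56) · 103 = 10609/12.
With the floor, consumers buy 25 units at 69, so CS = ½ · (439/6 - 69) · 25 = 625/12.
Change in consumer surplus = 625/12 - 10609/12 = -832.

-832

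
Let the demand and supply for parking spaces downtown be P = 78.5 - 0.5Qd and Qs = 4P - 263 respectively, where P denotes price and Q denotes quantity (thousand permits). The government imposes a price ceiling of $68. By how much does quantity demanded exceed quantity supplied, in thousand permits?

Rearranging demand gives Qd = 157 - 2P. Equilibrium: 157 - 2P = 4P - 263, so 420 = 6P and P* = 70, Q* = 17.
The ceiling of 68 is below the equilibrium price 70, so it binds.
At P = 68: Qd = 157 - 2·68 = 21 and Qs = 4·68 - 263 = 9.
Shortage = Qd - Qs = 21 - 9 = 12.

12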